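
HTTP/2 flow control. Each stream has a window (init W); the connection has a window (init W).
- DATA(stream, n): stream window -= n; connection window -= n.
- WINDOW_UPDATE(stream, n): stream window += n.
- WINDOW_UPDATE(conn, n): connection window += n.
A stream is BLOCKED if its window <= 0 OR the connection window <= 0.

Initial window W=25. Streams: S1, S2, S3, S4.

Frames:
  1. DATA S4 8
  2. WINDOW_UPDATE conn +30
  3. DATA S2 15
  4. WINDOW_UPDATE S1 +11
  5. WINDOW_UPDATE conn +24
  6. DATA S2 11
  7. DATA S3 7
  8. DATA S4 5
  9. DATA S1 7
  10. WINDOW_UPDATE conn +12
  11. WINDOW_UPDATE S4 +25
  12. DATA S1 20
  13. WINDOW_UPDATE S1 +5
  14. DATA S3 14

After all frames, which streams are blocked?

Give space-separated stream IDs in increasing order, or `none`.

Answer: S2

Derivation:
Op 1: conn=17 S1=25 S2=25 S3=25 S4=17 blocked=[]
Op 2: conn=47 S1=25 S2=25 S3=25 S4=17 blocked=[]
Op 3: conn=32 S1=25 S2=10 S3=25 S4=17 blocked=[]
Op 4: conn=32 S1=36 S2=10 S3=25 S4=17 blocked=[]
Op 5: conn=56 S1=36 S2=10 S3=25 S4=17 blocked=[]
Op 6: conn=45 S1=36 S2=-1 S3=25 S4=17 blocked=[2]
Op 7: conn=38 S1=36 S2=-1 S3=18 S4=17 blocked=[2]
Op 8: conn=33 S1=36 S2=-1 S3=18 S4=12 blocked=[2]
Op 9: conn=26 S1=29 S2=-1 S3=18 S4=12 blocked=[2]
Op 10: conn=38 S1=29 S2=-1 S3=18 S4=12 blocked=[2]
Op 11: conn=38 S1=29 S2=-1 S3=18 S4=37 blocked=[2]
Op 12: conn=18 S1=9 S2=-1 S3=18 S4=37 blocked=[2]
Op 13: conn=18 S1=14 S2=-1 S3=18 S4=37 blocked=[2]
Op 14: conn=4 S1=14 S2=-1 S3=4 S4=37 blocked=[2]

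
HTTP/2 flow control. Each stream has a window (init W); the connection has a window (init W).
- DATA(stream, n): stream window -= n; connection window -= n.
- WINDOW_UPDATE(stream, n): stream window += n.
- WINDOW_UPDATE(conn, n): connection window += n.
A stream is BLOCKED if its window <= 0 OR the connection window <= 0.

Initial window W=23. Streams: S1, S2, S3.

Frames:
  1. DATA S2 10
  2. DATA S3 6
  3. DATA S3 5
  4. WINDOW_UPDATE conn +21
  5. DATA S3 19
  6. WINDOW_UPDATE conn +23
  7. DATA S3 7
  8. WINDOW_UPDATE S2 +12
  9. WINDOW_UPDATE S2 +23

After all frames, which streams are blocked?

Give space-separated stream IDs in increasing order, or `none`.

Op 1: conn=13 S1=23 S2=13 S3=23 blocked=[]
Op 2: conn=7 S1=23 S2=13 S3=17 blocked=[]
Op 3: conn=2 S1=23 S2=13 S3=12 blocked=[]
Op 4: conn=23 S1=23 S2=13 S3=12 blocked=[]
Op 5: conn=4 S1=23 S2=13 S3=-7 blocked=[3]
Op 6: conn=27 S1=23 S2=13 S3=-7 blocked=[3]
Op 7: conn=20 S1=23 S2=13 S3=-14 blocked=[3]
Op 8: conn=20 S1=23 S2=25 S3=-14 blocked=[3]
Op 9: conn=20 S1=23 S2=48 S3=-14 blocked=[3]

Answer: S3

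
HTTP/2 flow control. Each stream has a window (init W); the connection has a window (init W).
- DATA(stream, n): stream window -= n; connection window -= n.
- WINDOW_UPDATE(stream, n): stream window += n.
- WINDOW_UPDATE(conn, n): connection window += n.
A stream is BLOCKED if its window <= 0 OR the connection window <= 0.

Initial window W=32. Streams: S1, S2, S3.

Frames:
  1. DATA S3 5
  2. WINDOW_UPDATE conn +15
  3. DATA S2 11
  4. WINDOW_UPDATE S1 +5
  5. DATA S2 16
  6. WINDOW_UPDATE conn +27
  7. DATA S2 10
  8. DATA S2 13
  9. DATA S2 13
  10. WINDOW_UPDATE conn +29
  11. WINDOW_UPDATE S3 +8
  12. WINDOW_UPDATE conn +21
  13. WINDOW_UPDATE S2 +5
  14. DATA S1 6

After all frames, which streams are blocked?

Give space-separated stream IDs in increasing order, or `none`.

Op 1: conn=27 S1=32 S2=32 S3=27 blocked=[]
Op 2: conn=42 S1=32 S2=32 S3=27 blocked=[]
Op 3: conn=31 S1=32 S2=21 S3=27 blocked=[]
Op 4: conn=31 S1=37 S2=21 S3=27 blocked=[]
Op 5: conn=15 S1=37 S2=5 S3=27 blocked=[]
Op 6: conn=42 S1=37 S2=5 S3=27 blocked=[]
Op 7: conn=32 S1=37 S2=-5 S3=27 blocked=[2]
Op 8: conn=19 S1=37 S2=-18 S3=27 blocked=[2]
Op 9: conn=6 S1=37 S2=-31 S3=27 blocked=[2]
Op 10: conn=35 S1=37 S2=-31 S3=27 blocked=[2]
Op 11: conn=35 S1=37 S2=-31 S3=35 blocked=[2]
Op 12: conn=56 S1=37 S2=-31 S3=35 blocked=[2]
Op 13: conn=56 S1=37 S2=-26 S3=35 blocked=[2]
Op 14: conn=50 S1=31 S2=-26 S3=35 blocked=[2]

Answer: S2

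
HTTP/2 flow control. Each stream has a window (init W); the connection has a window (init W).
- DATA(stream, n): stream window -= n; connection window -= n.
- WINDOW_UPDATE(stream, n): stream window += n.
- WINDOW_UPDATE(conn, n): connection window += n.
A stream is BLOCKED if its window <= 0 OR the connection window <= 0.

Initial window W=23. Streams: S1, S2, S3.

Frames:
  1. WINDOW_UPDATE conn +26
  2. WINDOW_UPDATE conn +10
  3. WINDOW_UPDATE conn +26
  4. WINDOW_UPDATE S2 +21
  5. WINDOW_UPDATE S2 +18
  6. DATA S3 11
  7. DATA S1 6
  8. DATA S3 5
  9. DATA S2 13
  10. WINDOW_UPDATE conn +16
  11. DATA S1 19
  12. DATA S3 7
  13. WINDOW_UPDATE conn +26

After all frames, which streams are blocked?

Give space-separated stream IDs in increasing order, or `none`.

Answer: S1 S3

Derivation:
Op 1: conn=49 S1=23 S2=23 S3=23 blocked=[]
Op 2: conn=59 S1=23 S2=23 S3=23 blocked=[]
Op 3: conn=85 S1=23 S2=23 S3=23 blocked=[]
Op 4: conn=85 S1=23 S2=44 S3=23 blocked=[]
Op 5: conn=85 S1=23 S2=62 S3=23 blocked=[]
Op 6: conn=74 S1=23 S2=62 S3=12 blocked=[]
Op 7: conn=68 S1=17 S2=62 S3=12 blocked=[]
Op 8: conn=63 S1=17 S2=62 S3=7 blocked=[]
Op 9: conn=50 S1=17 S2=49 S3=7 blocked=[]
Op 10: conn=66 S1=17 S2=49 S3=7 blocked=[]
Op 11: conn=47 S1=-2 S2=49 S3=7 blocked=[1]
Op 12: conn=40 S1=-2 S2=49 S3=0 blocked=[1, 3]
Op 13: conn=66 S1=-2 S2=49 S3=0 blocked=[1, 3]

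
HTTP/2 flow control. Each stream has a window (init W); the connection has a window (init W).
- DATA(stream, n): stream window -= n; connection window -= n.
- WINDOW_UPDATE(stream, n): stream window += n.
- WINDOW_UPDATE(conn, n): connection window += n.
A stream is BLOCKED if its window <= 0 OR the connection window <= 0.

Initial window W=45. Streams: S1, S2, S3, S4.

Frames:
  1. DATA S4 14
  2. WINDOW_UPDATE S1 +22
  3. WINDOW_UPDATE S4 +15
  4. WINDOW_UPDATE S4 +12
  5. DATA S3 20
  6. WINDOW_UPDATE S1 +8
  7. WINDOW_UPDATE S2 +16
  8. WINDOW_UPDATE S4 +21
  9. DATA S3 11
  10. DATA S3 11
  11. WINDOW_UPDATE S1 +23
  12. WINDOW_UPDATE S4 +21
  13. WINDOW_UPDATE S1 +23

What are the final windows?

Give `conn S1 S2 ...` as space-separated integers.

Op 1: conn=31 S1=45 S2=45 S3=45 S4=31 blocked=[]
Op 2: conn=31 S1=67 S2=45 S3=45 S4=31 blocked=[]
Op 3: conn=31 S1=67 S2=45 S3=45 S4=46 blocked=[]
Op 4: conn=31 S1=67 S2=45 S3=45 S4=58 blocked=[]
Op 5: conn=11 S1=67 S2=45 S3=25 S4=58 blocked=[]
Op 6: conn=11 S1=75 S2=45 S3=25 S4=58 blocked=[]
Op 7: conn=11 S1=75 S2=61 S3=25 S4=58 blocked=[]
Op 8: conn=11 S1=75 S2=61 S3=25 S4=79 blocked=[]
Op 9: conn=0 S1=75 S2=61 S3=14 S4=79 blocked=[1, 2, 3, 4]
Op 10: conn=-11 S1=75 S2=61 S3=3 S4=79 blocked=[1, 2, 3, 4]
Op 11: conn=-11 S1=98 S2=61 S3=3 S4=79 blocked=[1, 2, 3, 4]
Op 12: conn=-11 S1=98 S2=61 S3=3 S4=100 blocked=[1, 2, 3, 4]
Op 13: conn=-11 S1=121 S2=61 S3=3 S4=100 blocked=[1, 2, 3, 4]

Answer: -11 121 61 3 100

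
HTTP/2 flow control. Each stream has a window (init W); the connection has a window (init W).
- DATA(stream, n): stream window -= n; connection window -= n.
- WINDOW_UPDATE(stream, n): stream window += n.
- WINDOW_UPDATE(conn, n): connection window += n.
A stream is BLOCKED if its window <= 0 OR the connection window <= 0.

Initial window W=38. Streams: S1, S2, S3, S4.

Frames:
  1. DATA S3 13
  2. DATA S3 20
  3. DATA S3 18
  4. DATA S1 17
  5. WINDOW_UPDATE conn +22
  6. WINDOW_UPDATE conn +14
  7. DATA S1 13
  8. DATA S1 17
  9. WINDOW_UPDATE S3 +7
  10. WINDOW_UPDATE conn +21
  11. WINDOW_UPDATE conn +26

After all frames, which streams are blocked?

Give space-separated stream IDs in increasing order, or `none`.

Answer: S1 S3

Derivation:
Op 1: conn=25 S1=38 S2=38 S3=25 S4=38 blocked=[]
Op 2: conn=5 S1=38 S2=38 S3=5 S4=38 blocked=[]
Op 3: conn=-13 S1=38 S2=38 S3=-13 S4=38 blocked=[1, 2, 3, 4]
Op 4: conn=-30 S1=21 S2=38 S3=-13 S4=38 blocked=[1, 2, 3, 4]
Op 5: conn=-8 S1=21 S2=38 S3=-13 S4=38 blocked=[1, 2, 3, 4]
Op 6: conn=6 S1=21 S2=38 S3=-13 S4=38 blocked=[3]
Op 7: conn=-7 S1=8 S2=38 S3=-13 S4=38 blocked=[1, 2, 3, 4]
Op 8: conn=-24 S1=-9 S2=38 S3=-13 S4=38 blocked=[1, 2, 3, 4]
Op 9: conn=-24 S1=-9 S2=38 S3=-6 S4=38 blocked=[1, 2, 3, 4]
Op 10: conn=-3 S1=-9 S2=38 S3=-6 S4=38 blocked=[1, 2, 3, 4]
Op 11: conn=23 S1=-9 S2=38 S3=-6 S4=38 blocked=[1, 3]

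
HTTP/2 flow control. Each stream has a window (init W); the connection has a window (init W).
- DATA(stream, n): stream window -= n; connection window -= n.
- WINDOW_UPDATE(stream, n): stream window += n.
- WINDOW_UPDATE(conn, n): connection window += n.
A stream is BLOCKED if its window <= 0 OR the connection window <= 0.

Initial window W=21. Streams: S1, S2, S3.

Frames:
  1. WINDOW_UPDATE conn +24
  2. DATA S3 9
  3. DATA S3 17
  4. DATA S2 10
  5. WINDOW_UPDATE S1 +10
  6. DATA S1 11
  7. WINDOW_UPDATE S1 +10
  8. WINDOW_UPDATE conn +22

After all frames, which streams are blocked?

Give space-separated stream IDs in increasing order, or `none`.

Op 1: conn=45 S1=21 S2=21 S3=21 blocked=[]
Op 2: conn=36 S1=21 S2=21 S3=12 blocked=[]
Op 3: conn=19 S1=21 S2=21 S3=-5 blocked=[3]
Op 4: conn=9 S1=21 S2=11 S3=-5 blocked=[3]
Op 5: conn=9 S1=31 S2=11 S3=-5 blocked=[3]
Op 6: conn=-2 S1=20 S2=11 S3=-5 blocked=[1, 2, 3]
Op 7: conn=-2 S1=30 S2=11 S3=-5 blocked=[1, 2, 3]
Op 8: conn=20 S1=30 S2=11 S3=-5 blocked=[3]

Answer: S3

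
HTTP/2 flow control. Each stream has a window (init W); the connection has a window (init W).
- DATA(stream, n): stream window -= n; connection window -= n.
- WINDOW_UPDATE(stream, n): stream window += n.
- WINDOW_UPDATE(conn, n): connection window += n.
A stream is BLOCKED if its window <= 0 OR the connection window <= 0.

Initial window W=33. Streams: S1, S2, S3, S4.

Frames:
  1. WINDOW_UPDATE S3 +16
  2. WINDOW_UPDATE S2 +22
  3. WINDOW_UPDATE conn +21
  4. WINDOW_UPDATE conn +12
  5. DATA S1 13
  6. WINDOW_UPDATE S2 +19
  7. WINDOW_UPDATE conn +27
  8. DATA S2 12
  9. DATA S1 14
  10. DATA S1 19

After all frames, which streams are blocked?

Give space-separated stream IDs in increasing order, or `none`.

Answer: S1

Derivation:
Op 1: conn=33 S1=33 S2=33 S3=49 S4=33 blocked=[]
Op 2: conn=33 S1=33 S2=55 S3=49 S4=33 blocked=[]
Op 3: conn=54 S1=33 S2=55 S3=49 S4=33 blocked=[]
Op 4: conn=66 S1=33 S2=55 S3=49 S4=33 blocked=[]
Op 5: conn=53 S1=20 S2=55 S3=49 S4=33 blocked=[]
Op 6: conn=53 S1=20 S2=74 S3=49 S4=33 blocked=[]
Op 7: conn=80 S1=20 S2=74 S3=49 S4=33 blocked=[]
Op 8: conn=68 S1=20 S2=62 S3=49 S4=33 blocked=[]
Op 9: conn=54 S1=6 S2=62 S3=49 S4=33 blocked=[]
Op 10: conn=35 S1=-13 S2=62 S3=49 S4=33 blocked=[1]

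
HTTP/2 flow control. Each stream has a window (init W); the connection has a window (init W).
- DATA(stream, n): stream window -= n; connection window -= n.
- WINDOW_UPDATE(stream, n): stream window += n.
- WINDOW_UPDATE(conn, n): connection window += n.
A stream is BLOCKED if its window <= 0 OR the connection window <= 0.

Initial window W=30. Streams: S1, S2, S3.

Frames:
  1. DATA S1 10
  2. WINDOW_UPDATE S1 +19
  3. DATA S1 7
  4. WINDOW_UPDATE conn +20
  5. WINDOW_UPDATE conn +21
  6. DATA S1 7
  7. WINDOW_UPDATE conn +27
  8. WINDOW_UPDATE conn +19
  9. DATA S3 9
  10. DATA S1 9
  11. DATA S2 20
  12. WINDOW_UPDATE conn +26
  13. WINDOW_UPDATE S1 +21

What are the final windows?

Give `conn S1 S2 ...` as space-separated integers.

Answer: 81 37 10 21

Derivation:
Op 1: conn=20 S1=20 S2=30 S3=30 blocked=[]
Op 2: conn=20 S1=39 S2=30 S3=30 blocked=[]
Op 3: conn=13 S1=32 S2=30 S3=30 blocked=[]
Op 4: conn=33 S1=32 S2=30 S3=30 blocked=[]
Op 5: conn=54 S1=32 S2=30 S3=30 blocked=[]
Op 6: conn=47 S1=25 S2=30 S3=30 blocked=[]
Op 7: conn=74 S1=25 S2=30 S3=30 blocked=[]
Op 8: conn=93 S1=25 S2=30 S3=30 blocked=[]
Op 9: conn=84 S1=25 S2=30 S3=21 blocked=[]
Op 10: conn=75 S1=16 S2=30 S3=21 blocked=[]
Op 11: conn=55 S1=16 S2=10 S3=21 blocked=[]
Op 12: conn=81 S1=16 S2=10 S3=21 blocked=[]
Op 13: conn=81 S1=37 S2=10 S3=21 blocked=[]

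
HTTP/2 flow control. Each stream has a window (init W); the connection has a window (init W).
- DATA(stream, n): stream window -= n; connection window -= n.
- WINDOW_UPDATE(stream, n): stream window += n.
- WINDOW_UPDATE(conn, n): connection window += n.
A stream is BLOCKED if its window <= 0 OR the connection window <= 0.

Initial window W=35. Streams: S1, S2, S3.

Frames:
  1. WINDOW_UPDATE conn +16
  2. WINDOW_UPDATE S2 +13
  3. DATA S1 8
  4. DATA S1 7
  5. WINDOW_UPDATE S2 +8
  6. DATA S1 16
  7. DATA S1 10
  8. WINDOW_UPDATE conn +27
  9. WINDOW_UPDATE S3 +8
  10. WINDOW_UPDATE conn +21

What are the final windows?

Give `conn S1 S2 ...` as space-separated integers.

Answer: 58 -6 56 43

Derivation:
Op 1: conn=51 S1=35 S2=35 S3=35 blocked=[]
Op 2: conn=51 S1=35 S2=48 S3=35 blocked=[]
Op 3: conn=43 S1=27 S2=48 S3=35 blocked=[]
Op 4: conn=36 S1=20 S2=48 S3=35 blocked=[]
Op 5: conn=36 S1=20 S2=56 S3=35 blocked=[]
Op 6: conn=20 S1=4 S2=56 S3=35 blocked=[]
Op 7: conn=10 S1=-6 S2=56 S3=35 blocked=[1]
Op 8: conn=37 S1=-6 S2=56 S3=35 blocked=[1]
Op 9: conn=37 S1=-6 S2=56 S3=43 blocked=[1]
Op 10: conn=58 S1=-6 S2=56 S3=43 blocked=[1]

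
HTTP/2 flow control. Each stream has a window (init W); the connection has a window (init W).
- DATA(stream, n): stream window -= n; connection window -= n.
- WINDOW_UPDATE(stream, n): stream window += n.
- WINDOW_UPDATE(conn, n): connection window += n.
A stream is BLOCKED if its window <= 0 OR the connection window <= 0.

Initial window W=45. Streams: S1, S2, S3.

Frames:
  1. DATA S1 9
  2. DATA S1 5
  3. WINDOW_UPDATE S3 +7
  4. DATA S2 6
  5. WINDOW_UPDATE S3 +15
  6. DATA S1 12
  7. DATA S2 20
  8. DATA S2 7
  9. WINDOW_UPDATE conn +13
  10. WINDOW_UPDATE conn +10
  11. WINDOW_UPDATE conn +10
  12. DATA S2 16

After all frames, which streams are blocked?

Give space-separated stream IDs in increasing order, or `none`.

Op 1: conn=36 S1=36 S2=45 S3=45 blocked=[]
Op 2: conn=31 S1=31 S2=45 S3=45 blocked=[]
Op 3: conn=31 S1=31 S2=45 S3=52 blocked=[]
Op 4: conn=25 S1=31 S2=39 S3=52 blocked=[]
Op 5: conn=25 S1=31 S2=39 S3=67 blocked=[]
Op 6: conn=13 S1=19 S2=39 S3=67 blocked=[]
Op 7: conn=-7 S1=19 S2=19 S3=67 blocked=[1, 2, 3]
Op 8: conn=-14 S1=19 S2=12 S3=67 blocked=[1, 2, 3]
Op 9: conn=-1 S1=19 S2=12 S3=67 blocked=[1, 2, 3]
Op 10: conn=9 S1=19 S2=12 S3=67 blocked=[]
Op 11: conn=19 S1=19 S2=12 S3=67 blocked=[]
Op 12: conn=3 S1=19 S2=-4 S3=67 blocked=[2]

Answer: S2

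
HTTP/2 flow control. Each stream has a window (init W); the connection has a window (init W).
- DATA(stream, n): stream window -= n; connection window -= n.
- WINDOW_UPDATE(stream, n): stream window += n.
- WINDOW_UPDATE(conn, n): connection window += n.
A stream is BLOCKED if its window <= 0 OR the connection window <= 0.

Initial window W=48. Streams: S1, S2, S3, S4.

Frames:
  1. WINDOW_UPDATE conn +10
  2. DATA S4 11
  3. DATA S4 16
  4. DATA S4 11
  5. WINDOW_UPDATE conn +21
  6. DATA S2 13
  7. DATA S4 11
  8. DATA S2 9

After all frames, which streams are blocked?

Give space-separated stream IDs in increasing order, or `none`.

Op 1: conn=58 S1=48 S2=48 S3=48 S4=48 blocked=[]
Op 2: conn=47 S1=48 S2=48 S3=48 S4=37 blocked=[]
Op 3: conn=31 S1=48 S2=48 S3=48 S4=21 blocked=[]
Op 4: conn=20 S1=48 S2=48 S3=48 S4=10 blocked=[]
Op 5: conn=41 S1=48 S2=48 S3=48 S4=10 blocked=[]
Op 6: conn=28 S1=48 S2=35 S3=48 S4=10 blocked=[]
Op 7: conn=17 S1=48 S2=35 S3=48 S4=-1 blocked=[4]
Op 8: conn=8 S1=48 S2=26 S3=48 S4=-1 blocked=[4]

Answer: S4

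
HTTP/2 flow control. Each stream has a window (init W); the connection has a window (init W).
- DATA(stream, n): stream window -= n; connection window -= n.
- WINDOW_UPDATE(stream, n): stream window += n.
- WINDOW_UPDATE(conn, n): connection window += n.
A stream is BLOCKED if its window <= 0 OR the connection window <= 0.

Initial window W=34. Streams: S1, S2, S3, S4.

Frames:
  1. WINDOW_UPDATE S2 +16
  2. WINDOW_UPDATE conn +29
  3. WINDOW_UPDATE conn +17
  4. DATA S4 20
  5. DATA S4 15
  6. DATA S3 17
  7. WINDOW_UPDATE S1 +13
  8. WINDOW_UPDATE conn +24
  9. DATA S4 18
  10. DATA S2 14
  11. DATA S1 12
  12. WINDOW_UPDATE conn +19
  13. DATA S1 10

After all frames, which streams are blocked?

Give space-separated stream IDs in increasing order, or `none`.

Op 1: conn=34 S1=34 S2=50 S3=34 S4=34 blocked=[]
Op 2: conn=63 S1=34 S2=50 S3=34 S4=34 blocked=[]
Op 3: conn=80 S1=34 S2=50 S3=34 S4=34 blocked=[]
Op 4: conn=60 S1=34 S2=50 S3=34 S4=14 blocked=[]
Op 5: conn=45 S1=34 S2=50 S3=34 S4=-1 blocked=[4]
Op 6: conn=28 S1=34 S2=50 S3=17 S4=-1 blocked=[4]
Op 7: conn=28 S1=47 S2=50 S3=17 S4=-1 blocked=[4]
Op 8: conn=52 S1=47 S2=50 S3=17 S4=-1 blocked=[4]
Op 9: conn=34 S1=47 S2=50 S3=17 S4=-19 blocked=[4]
Op 10: conn=20 S1=47 S2=36 S3=17 S4=-19 blocked=[4]
Op 11: conn=8 S1=35 S2=36 S3=17 S4=-19 blocked=[4]
Op 12: conn=27 S1=35 S2=36 S3=17 S4=-19 blocked=[4]
Op 13: conn=17 S1=25 S2=36 S3=17 S4=-19 blocked=[4]

Answer: S4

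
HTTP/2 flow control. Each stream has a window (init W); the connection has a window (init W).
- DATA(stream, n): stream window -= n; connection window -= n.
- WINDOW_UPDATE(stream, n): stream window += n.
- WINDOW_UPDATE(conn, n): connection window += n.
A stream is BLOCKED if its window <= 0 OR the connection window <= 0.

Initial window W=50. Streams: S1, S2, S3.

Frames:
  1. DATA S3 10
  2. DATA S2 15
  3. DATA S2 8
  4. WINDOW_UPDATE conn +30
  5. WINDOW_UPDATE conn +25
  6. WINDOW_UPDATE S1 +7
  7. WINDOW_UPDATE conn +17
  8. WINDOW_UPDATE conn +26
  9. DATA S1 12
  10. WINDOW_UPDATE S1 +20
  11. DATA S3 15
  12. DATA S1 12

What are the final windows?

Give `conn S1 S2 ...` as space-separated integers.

Answer: 76 53 27 25

Derivation:
Op 1: conn=40 S1=50 S2=50 S3=40 blocked=[]
Op 2: conn=25 S1=50 S2=35 S3=40 blocked=[]
Op 3: conn=17 S1=50 S2=27 S3=40 blocked=[]
Op 4: conn=47 S1=50 S2=27 S3=40 blocked=[]
Op 5: conn=72 S1=50 S2=27 S3=40 blocked=[]
Op 6: conn=72 S1=57 S2=27 S3=40 blocked=[]
Op 7: conn=89 S1=57 S2=27 S3=40 blocked=[]
Op 8: conn=115 S1=57 S2=27 S3=40 blocked=[]
Op 9: conn=103 S1=45 S2=27 S3=40 blocked=[]
Op 10: conn=103 S1=65 S2=27 S3=40 blocked=[]
Op 11: conn=88 S1=65 S2=27 S3=25 blocked=[]
Op 12: conn=76 S1=53 S2=27 S3=25 blocked=[]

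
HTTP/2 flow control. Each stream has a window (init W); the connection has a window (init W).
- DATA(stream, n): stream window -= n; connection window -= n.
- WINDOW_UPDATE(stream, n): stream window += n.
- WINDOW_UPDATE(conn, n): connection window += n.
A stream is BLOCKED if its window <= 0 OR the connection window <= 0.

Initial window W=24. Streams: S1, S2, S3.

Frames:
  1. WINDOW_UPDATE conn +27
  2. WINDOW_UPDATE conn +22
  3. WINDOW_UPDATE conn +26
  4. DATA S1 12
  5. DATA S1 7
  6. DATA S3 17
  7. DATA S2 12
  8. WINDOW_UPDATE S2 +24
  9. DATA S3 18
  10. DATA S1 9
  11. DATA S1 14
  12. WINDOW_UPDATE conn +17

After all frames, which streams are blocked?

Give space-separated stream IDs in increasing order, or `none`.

Op 1: conn=51 S1=24 S2=24 S3=24 blocked=[]
Op 2: conn=73 S1=24 S2=24 S3=24 blocked=[]
Op 3: conn=99 S1=24 S2=24 S3=24 blocked=[]
Op 4: conn=87 S1=12 S2=24 S3=24 blocked=[]
Op 5: conn=80 S1=5 S2=24 S3=24 blocked=[]
Op 6: conn=63 S1=5 S2=24 S3=7 blocked=[]
Op 7: conn=51 S1=5 S2=12 S3=7 blocked=[]
Op 8: conn=51 S1=5 S2=36 S3=7 blocked=[]
Op 9: conn=33 S1=5 S2=36 S3=-11 blocked=[3]
Op 10: conn=24 S1=-4 S2=36 S3=-11 blocked=[1, 3]
Op 11: conn=10 S1=-18 S2=36 S3=-11 blocked=[1, 3]
Op 12: conn=27 S1=-18 S2=36 S3=-11 blocked=[1, 3]

Answer: S1 S3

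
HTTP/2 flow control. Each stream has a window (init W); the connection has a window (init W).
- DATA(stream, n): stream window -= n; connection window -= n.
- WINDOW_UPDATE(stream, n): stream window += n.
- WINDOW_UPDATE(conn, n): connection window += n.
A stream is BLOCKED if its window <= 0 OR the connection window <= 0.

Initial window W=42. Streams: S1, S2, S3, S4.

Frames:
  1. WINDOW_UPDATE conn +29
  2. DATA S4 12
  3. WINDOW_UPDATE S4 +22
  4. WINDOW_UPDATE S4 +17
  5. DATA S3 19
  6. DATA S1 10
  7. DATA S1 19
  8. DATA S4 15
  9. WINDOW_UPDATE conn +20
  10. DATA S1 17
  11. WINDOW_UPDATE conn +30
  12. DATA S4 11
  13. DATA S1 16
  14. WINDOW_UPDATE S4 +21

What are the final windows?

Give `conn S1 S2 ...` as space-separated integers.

Op 1: conn=71 S1=42 S2=42 S3=42 S4=42 blocked=[]
Op 2: conn=59 S1=42 S2=42 S3=42 S4=30 blocked=[]
Op 3: conn=59 S1=42 S2=42 S3=42 S4=52 blocked=[]
Op 4: conn=59 S1=42 S2=42 S3=42 S4=69 blocked=[]
Op 5: conn=40 S1=42 S2=42 S3=23 S4=69 blocked=[]
Op 6: conn=30 S1=32 S2=42 S3=23 S4=69 blocked=[]
Op 7: conn=11 S1=13 S2=42 S3=23 S4=69 blocked=[]
Op 8: conn=-4 S1=13 S2=42 S3=23 S4=54 blocked=[1, 2, 3, 4]
Op 9: conn=16 S1=13 S2=42 S3=23 S4=54 blocked=[]
Op 10: conn=-1 S1=-4 S2=42 S3=23 S4=54 blocked=[1, 2, 3, 4]
Op 11: conn=29 S1=-4 S2=42 S3=23 S4=54 blocked=[1]
Op 12: conn=18 S1=-4 S2=42 S3=23 S4=43 blocked=[1]
Op 13: conn=2 S1=-20 S2=42 S3=23 S4=43 blocked=[1]
Op 14: conn=2 S1=-20 S2=42 S3=23 S4=64 blocked=[1]

Answer: 2 -20 42 23 64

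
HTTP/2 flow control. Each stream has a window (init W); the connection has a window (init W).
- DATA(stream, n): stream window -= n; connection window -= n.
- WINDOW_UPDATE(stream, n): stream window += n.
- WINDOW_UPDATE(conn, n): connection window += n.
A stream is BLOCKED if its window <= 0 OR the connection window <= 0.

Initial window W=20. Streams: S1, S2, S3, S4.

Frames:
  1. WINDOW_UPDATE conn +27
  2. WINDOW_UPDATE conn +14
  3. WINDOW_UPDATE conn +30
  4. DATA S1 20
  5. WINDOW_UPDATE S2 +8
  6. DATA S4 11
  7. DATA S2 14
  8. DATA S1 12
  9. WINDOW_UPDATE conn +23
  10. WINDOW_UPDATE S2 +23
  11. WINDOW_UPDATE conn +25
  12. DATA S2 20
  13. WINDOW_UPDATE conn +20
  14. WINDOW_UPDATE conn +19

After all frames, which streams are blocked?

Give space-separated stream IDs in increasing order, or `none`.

Op 1: conn=47 S1=20 S2=20 S3=20 S4=20 blocked=[]
Op 2: conn=61 S1=20 S2=20 S3=20 S4=20 blocked=[]
Op 3: conn=91 S1=20 S2=20 S3=20 S4=20 blocked=[]
Op 4: conn=71 S1=0 S2=20 S3=20 S4=20 blocked=[1]
Op 5: conn=71 S1=0 S2=28 S3=20 S4=20 blocked=[1]
Op 6: conn=60 S1=0 S2=28 S3=20 S4=9 blocked=[1]
Op 7: conn=46 S1=0 S2=14 S3=20 S4=9 blocked=[1]
Op 8: conn=34 S1=-12 S2=14 S3=20 S4=9 blocked=[1]
Op 9: conn=57 S1=-12 S2=14 S3=20 S4=9 blocked=[1]
Op 10: conn=57 S1=-12 S2=37 S3=20 S4=9 blocked=[1]
Op 11: conn=82 S1=-12 S2=37 S3=20 S4=9 blocked=[1]
Op 12: conn=62 S1=-12 S2=17 S3=20 S4=9 blocked=[1]
Op 13: conn=82 S1=-12 S2=17 S3=20 S4=9 blocked=[1]
Op 14: conn=101 S1=-12 S2=17 S3=20 S4=9 blocked=[1]

Answer: S1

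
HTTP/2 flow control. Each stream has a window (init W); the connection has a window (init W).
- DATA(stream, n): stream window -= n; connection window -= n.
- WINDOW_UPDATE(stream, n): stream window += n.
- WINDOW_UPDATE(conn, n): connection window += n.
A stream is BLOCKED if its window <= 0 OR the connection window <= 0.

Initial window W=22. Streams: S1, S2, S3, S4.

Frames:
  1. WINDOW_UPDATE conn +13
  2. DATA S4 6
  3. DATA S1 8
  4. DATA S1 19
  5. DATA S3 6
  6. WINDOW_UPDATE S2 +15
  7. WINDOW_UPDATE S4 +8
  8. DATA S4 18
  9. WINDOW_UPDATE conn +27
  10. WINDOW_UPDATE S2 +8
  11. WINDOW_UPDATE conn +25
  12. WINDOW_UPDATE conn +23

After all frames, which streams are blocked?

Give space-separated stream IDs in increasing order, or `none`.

Answer: S1

Derivation:
Op 1: conn=35 S1=22 S2=22 S3=22 S4=22 blocked=[]
Op 2: conn=29 S1=22 S2=22 S3=22 S4=16 blocked=[]
Op 3: conn=21 S1=14 S2=22 S3=22 S4=16 blocked=[]
Op 4: conn=2 S1=-5 S2=22 S3=22 S4=16 blocked=[1]
Op 5: conn=-4 S1=-5 S2=22 S3=16 S4=16 blocked=[1, 2, 3, 4]
Op 6: conn=-4 S1=-5 S2=37 S3=16 S4=16 blocked=[1, 2, 3, 4]
Op 7: conn=-4 S1=-5 S2=37 S3=16 S4=24 blocked=[1, 2, 3, 4]
Op 8: conn=-22 S1=-5 S2=37 S3=16 S4=6 blocked=[1, 2, 3, 4]
Op 9: conn=5 S1=-5 S2=37 S3=16 S4=6 blocked=[1]
Op 10: conn=5 S1=-5 S2=45 S3=16 S4=6 blocked=[1]
Op 11: conn=30 S1=-5 S2=45 S3=16 S4=6 blocked=[1]
Op 12: conn=53 S1=-5 S2=45 S3=16 S4=6 blocked=[1]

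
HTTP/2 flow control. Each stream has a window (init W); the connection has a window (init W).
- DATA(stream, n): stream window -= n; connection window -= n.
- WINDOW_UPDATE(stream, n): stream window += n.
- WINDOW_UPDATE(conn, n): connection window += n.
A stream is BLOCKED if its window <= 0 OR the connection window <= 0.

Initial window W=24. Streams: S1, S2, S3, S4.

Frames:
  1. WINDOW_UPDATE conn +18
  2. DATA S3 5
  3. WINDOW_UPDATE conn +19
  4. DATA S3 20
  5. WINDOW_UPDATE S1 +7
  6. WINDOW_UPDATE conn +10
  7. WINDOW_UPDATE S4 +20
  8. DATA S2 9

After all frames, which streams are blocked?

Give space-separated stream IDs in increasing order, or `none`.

Answer: S3

Derivation:
Op 1: conn=42 S1=24 S2=24 S3=24 S4=24 blocked=[]
Op 2: conn=37 S1=24 S2=24 S3=19 S4=24 blocked=[]
Op 3: conn=56 S1=24 S2=24 S3=19 S4=24 blocked=[]
Op 4: conn=36 S1=24 S2=24 S3=-1 S4=24 blocked=[3]
Op 5: conn=36 S1=31 S2=24 S3=-1 S4=24 blocked=[3]
Op 6: conn=46 S1=31 S2=24 S3=-1 S4=24 blocked=[3]
Op 7: conn=46 S1=31 S2=24 S3=-1 S4=44 blocked=[3]
Op 8: conn=37 S1=31 S2=15 S3=-1 S4=44 blocked=[3]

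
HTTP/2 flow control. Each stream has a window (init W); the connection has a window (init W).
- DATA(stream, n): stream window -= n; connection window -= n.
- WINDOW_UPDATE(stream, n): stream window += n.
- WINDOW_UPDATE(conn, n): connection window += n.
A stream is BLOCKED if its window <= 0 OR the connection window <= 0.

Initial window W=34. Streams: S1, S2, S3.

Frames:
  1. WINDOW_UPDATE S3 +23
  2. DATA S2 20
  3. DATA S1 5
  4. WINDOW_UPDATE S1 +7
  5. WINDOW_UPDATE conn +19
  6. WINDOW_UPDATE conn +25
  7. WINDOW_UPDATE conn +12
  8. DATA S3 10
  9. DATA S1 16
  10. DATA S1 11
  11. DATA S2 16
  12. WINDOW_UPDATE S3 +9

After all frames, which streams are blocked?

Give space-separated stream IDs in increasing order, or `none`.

Op 1: conn=34 S1=34 S2=34 S3=57 blocked=[]
Op 2: conn=14 S1=34 S2=14 S3=57 blocked=[]
Op 3: conn=9 S1=29 S2=14 S3=57 blocked=[]
Op 4: conn=9 S1=36 S2=14 S3=57 blocked=[]
Op 5: conn=28 S1=36 S2=14 S3=57 blocked=[]
Op 6: conn=53 S1=36 S2=14 S3=57 blocked=[]
Op 7: conn=65 S1=36 S2=14 S3=57 blocked=[]
Op 8: conn=55 S1=36 S2=14 S3=47 blocked=[]
Op 9: conn=39 S1=20 S2=14 S3=47 blocked=[]
Op 10: conn=28 S1=9 S2=14 S3=47 blocked=[]
Op 11: conn=12 S1=9 S2=-2 S3=47 blocked=[2]
Op 12: conn=12 S1=9 S2=-2 S3=56 blocked=[2]

Answer: S2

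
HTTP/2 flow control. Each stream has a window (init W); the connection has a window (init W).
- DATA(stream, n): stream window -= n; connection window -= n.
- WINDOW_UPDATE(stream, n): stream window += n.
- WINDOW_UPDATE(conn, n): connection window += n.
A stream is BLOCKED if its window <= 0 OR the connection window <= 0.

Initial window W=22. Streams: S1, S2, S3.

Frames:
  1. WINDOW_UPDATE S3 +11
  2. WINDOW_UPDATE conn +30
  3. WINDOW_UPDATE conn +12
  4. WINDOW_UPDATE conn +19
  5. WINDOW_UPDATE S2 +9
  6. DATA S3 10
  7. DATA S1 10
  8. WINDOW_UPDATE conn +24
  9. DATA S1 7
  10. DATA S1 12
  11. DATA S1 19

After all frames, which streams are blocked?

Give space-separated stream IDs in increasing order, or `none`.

Answer: S1

Derivation:
Op 1: conn=22 S1=22 S2=22 S3=33 blocked=[]
Op 2: conn=52 S1=22 S2=22 S3=33 blocked=[]
Op 3: conn=64 S1=22 S2=22 S3=33 blocked=[]
Op 4: conn=83 S1=22 S2=22 S3=33 blocked=[]
Op 5: conn=83 S1=22 S2=31 S3=33 blocked=[]
Op 6: conn=73 S1=22 S2=31 S3=23 blocked=[]
Op 7: conn=63 S1=12 S2=31 S3=23 blocked=[]
Op 8: conn=87 S1=12 S2=31 S3=23 blocked=[]
Op 9: conn=80 S1=5 S2=31 S3=23 blocked=[]
Op 10: conn=68 S1=-7 S2=31 S3=23 blocked=[1]
Op 11: conn=49 S1=-26 S2=31 S3=23 blocked=[1]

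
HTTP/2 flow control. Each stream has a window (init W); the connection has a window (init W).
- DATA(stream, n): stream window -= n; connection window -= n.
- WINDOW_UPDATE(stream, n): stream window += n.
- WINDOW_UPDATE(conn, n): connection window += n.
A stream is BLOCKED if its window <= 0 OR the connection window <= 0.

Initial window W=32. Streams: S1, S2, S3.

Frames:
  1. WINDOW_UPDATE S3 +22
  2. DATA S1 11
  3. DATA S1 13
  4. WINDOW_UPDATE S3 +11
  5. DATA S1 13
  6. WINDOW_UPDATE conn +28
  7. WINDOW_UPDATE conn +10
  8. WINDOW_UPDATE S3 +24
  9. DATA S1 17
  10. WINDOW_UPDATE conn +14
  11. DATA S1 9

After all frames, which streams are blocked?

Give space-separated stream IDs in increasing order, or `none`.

Op 1: conn=32 S1=32 S2=32 S3=54 blocked=[]
Op 2: conn=21 S1=21 S2=32 S3=54 blocked=[]
Op 3: conn=8 S1=8 S2=32 S3=54 blocked=[]
Op 4: conn=8 S1=8 S2=32 S3=65 blocked=[]
Op 5: conn=-5 S1=-5 S2=32 S3=65 blocked=[1, 2, 3]
Op 6: conn=23 S1=-5 S2=32 S3=65 blocked=[1]
Op 7: conn=33 S1=-5 S2=32 S3=65 blocked=[1]
Op 8: conn=33 S1=-5 S2=32 S3=89 blocked=[1]
Op 9: conn=16 S1=-22 S2=32 S3=89 blocked=[1]
Op 10: conn=30 S1=-22 S2=32 S3=89 blocked=[1]
Op 11: conn=21 S1=-31 S2=32 S3=89 blocked=[1]

Answer: S1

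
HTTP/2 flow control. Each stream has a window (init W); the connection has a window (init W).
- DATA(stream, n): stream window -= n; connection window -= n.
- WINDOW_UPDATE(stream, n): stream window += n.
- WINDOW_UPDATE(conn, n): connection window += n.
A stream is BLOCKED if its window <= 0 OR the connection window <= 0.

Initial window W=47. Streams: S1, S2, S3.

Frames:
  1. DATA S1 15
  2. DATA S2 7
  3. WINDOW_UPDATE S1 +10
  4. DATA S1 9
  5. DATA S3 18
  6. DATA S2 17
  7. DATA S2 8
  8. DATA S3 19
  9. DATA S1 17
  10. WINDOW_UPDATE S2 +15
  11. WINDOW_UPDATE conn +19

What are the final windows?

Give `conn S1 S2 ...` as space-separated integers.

Op 1: conn=32 S1=32 S2=47 S3=47 blocked=[]
Op 2: conn=25 S1=32 S2=40 S3=47 blocked=[]
Op 3: conn=25 S1=42 S2=40 S3=47 blocked=[]
Op 4: conn=16 S1=33 S2=40 S3=47 blocked=[]
Op 5: conn=-2 S1=33 S2=40 S3=29 blocked=[1, 2, 3]
Op 6: conn=-19 S1=33 S2=23 S3=29 blocked=[1, 2, 3]
Op 7: conn=-27 S1=33 S2=15 S3=29 blocked=[1, 2, 3]
Op 8: conn=-46 S1=33 S2=15 S3=10 blocked=[1, 2, 3]
Op 9: conn=-63 S1=16 S2=15 S3=10 blocked=[1, 2, 3]
Op 10: conn=-63 S1=16 S2=30 S3=10 blocked=[1, 2, 3]
Op 11: conn=-44 S1=16 S2=30 S3=10 blocked=[1, 2, 3]

Answer: -44 16 30 10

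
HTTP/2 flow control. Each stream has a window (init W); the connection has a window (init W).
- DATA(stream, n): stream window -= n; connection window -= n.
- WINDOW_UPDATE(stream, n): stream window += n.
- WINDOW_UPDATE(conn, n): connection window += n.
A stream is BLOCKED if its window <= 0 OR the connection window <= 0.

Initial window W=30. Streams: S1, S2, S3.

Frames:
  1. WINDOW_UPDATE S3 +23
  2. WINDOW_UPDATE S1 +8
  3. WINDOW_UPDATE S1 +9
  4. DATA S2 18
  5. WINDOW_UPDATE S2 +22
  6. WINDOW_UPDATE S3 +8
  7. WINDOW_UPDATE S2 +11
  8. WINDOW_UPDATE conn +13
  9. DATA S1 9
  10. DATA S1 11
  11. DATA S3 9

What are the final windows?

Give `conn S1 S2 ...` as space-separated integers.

Answer: -4 27 45 52

Derivation:
Op 1: conn=30 S1=30 S2=30 S3=53 blocked=[]
Op 2: conn=30 S1=38 S2=30 S3=53 blocked=[]
Op 3: conn=30 S1=47 S2=30 S3=53 blocked=[]
Op 4: conn=12 S1=47 S2=12 S3=53 blocked=[]
Op 5: conn=12 S1=47 S2=34 S3=53 blocked=[]
Op 6: conn=12 S1=47 S2=34 S3=61 blocked=[]
Op 7: conn=12 S1=47 S2=45 S3=61 blocked=[]
Op 8: conn=25 S1=47 S2=45 S3=61 blocked=[]
Op 9: conn=16 S1=38 S2=45 S3=61 blocked=[]
Op 10: conn=5 S1=27 S2=45 S3=61 blocked=[]
Op 11: conn=-4 S1=27 S2=45 S3=52 blocked=[1, 2, 3]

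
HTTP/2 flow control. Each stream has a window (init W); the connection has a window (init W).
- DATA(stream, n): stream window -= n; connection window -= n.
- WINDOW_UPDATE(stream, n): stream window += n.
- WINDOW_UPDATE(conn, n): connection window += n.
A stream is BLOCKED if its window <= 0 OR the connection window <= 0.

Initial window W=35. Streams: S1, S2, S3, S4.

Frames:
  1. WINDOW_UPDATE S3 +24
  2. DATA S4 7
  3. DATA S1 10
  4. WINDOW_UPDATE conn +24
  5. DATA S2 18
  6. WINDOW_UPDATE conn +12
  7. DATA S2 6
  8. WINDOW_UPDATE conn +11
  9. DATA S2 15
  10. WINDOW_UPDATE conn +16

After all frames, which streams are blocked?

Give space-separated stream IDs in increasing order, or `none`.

Answer: S2

Derivation:
Op 1: conn=35 S1=35 S2=35 S3=59 S4=35 blocked=[]
Op 2: conn=28 S1=35 S2=35 S3=59 S4=28 blocked=[]
Op 3: conn=18 S1=25 S2=35 S3=59 S4=28 blocked=[]
Op 4: conn=42 S1=25 S2=35 S3=59 S4=28 blocked=[]
Op 5: conn=24 S1=25 S2=17 S3=59 S4=28 blocked=[]
Op 6: conn=36 S1=25 S2=17 S3=59 S4=28 blocked=[]
Op 7: conn=30 S1=25 S2=11 S3=59 S4=28 blocked=[]
Op 8: conn=41 S1=25 S2=11 S3=59 S4=28 blocked=[]
Op 9: conn=26 S1=25 S2=-4 S3=59 S4=28 blocked=[2]
Op 10: conn=42 S1=25 S2=-4 S3=59 S4=28 blocked=[2]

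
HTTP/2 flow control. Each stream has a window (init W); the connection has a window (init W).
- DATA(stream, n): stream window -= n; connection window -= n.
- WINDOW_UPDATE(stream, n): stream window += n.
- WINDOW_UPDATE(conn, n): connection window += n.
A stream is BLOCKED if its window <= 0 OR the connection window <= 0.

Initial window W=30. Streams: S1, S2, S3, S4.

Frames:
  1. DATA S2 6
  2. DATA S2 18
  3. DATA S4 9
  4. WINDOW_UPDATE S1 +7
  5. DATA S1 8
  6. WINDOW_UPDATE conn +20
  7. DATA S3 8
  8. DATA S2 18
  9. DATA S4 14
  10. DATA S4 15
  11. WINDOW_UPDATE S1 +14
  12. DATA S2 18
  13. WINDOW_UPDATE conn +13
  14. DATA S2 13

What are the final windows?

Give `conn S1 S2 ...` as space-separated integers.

Op 1: conn=24 S1=30 S2=24 S3=30 S4=30 blocked=[]
Op 2: conn=6 S1=30 S2=6 S3=30 S4=30 blocked=[]
Op 3: conn=-3 S1=30 S2=6 S3=30 S4=21 blocked=[1, 2, 3, 4]
Op 4: conn=-3 S1=37 S2=6 S3=30 S4=21 blocked=[1, 2, 3, 4]
Op 5: conn=-11 S1=29 S2=6 S3=30 S4=21 blocked=[1, 2, 3, 4]
Op 6: conn=9 S1=29 S2=6 S3=30 S4=21 blocked=[]
Op 7: conn=1 S1=29 S2=6 S3=22 S4=21 blocked=[]
Op 8: conn=-17 S1=29 S2=-12 S3=22 S4=21 blocked=[1, 2, 3, 4]
Op 9: conn=-31 S1=29 S2=-12 S3=22 S4=7 blocked=[1, 2, 3, 4]
Op 10: conn=-46 S1=29 S2=-12 S3=22 S4=-8 blocked=[1, 2, 3, 4]
Op 11: conn=-46 S1=43 S2=-12 S3=22 S4=-8 blocked=[1, 2, 3, 4]
Op 12: conn=-64 S1=43 S2=-30 S3=22 S4=-8 blocked=[1, 2, 3, 4]
Op 13: conn=-51 S1=43 S2=-30 S3=22 S4=-8 blocked=[1, 2, 3, 4]
Op 14: conn=-64 S1=43 S2=-43 S3=22 S4=-8 blocked=[1, 2, 3, 4]

Answer: -64 43 -43 22 -8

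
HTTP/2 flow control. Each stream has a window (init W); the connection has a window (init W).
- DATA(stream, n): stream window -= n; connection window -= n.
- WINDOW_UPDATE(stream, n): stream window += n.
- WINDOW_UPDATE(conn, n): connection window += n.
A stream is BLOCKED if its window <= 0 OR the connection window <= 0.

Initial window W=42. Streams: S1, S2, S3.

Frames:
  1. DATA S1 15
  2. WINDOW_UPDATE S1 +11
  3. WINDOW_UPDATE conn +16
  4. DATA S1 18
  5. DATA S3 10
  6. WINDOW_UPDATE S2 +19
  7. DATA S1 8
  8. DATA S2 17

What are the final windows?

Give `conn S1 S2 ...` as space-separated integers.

Op 1: conn=27 S1=27 S2=42 S3=42 blocked=[]
Op 2: conn=27 S1=38 S2=42 S3=42 blocked=[]
Op 3: conn=43 S1=38 S2=42 S3=42 blocked=[]
Op 4: conn=25 S1=20 S2=42 S3=42 blocked=[]
Op 5: conn=15 S1=20 S2=42 S3=32 blocked=[]
Op 6: conn=15 S1=20 S2=61 S3=32 blocked=[]
Op 7: conn=7 S1=12 S2=61 S3=32 blocked=[]
Op 8: conn=-10 S1=12 S2=44 S3=32 blocked=[1, 2, 3]

Answer: -10 12 44 32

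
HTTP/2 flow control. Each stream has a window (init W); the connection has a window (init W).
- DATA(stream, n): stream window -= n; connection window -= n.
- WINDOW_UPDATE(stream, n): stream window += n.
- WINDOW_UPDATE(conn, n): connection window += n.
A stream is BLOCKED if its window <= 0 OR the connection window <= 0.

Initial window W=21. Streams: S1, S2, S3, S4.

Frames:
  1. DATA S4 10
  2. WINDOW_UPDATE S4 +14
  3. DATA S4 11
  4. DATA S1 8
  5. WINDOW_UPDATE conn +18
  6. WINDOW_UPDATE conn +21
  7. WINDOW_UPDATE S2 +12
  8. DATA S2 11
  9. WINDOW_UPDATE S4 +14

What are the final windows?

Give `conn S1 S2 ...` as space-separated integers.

Answer: 20 13 22 21 28

Derivation:
Op 1: conn=11 S1=21 S2=21 S3=21 S4=11 blocked=[]
Op 2: conn=11 S1=21 S2=21 S3=21 S4=25 blocked=[]
Op 3: conn=0 S1=21 S2=21 S3=21 S4=14 blocked=[1, 2, 3, 4]
Op 4: conn=-8 S1=13 S2=21 S3=21 S4=14 blocked=[1, 2, 3, 4]
Op 5: conn=10 S1=13 S2=21 S3=21 S4=14 blocked=[]
Op 6: conn=31 S1=13 S2=21 S3=21 S4=14 blocked=[]
Op 7: conn=31 S1=13 S2=33 S3=21 S4=14 blocked=[]
Op 8: conn=20 S1=13 S2=22 S3=21 S4=14 blocked=[]
Op 9: conn=20 S1=13 S2=22 S3=21 S4=28 blocked=[]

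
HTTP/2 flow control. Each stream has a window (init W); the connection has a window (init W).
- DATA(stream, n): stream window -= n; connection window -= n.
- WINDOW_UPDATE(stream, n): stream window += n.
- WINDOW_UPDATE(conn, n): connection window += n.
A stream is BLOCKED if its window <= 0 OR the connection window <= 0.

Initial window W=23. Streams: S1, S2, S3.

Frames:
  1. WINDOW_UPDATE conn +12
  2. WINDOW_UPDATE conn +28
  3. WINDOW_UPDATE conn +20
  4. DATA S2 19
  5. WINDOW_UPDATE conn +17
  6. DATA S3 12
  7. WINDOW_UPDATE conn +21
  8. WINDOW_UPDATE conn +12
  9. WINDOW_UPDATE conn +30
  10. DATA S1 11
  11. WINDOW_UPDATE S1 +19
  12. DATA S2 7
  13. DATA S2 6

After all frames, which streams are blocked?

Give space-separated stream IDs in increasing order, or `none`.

Answer: S2

Derivation:
Op 1: conn=35 S1=23 S2=23 S3=23 blocked=[]
Op 2: conn=63 S1=23 S2=23 S3=23 blocked=[]
Op 3: conn=83 S1=23 S2=23 S3=23 blocked=[]
Op 4: conn=64 S1=23 S2=4 S3=23 blocked=[]
Op 5: conn=81 S1=23 S2=4 S3=23 blocked=[]
Op 6: conn=69 S1=23 S2=4 S3=11 blocked=[]
Op 7: conn=90 S1=23 S2=4 S3=11 blocked=[]
Op 8: conn=102 S1=23 S2=4 S3=11 blocked=[]
Op 9: conn=132 S1=23 S2=4 S3=11 blocked=[]
Op 10: conn=121 S1=12 S2=4 S3=11 blocked=[]
Op 11: conn=121 S1=31 S2=4 S3=11 blocked=[]
Op 12: conn=114 S1=31 S2=-3 S3=11 blocked=[2]
Op 13: conn=108 S1=31 S2=-9 S3=11 blocked=[2]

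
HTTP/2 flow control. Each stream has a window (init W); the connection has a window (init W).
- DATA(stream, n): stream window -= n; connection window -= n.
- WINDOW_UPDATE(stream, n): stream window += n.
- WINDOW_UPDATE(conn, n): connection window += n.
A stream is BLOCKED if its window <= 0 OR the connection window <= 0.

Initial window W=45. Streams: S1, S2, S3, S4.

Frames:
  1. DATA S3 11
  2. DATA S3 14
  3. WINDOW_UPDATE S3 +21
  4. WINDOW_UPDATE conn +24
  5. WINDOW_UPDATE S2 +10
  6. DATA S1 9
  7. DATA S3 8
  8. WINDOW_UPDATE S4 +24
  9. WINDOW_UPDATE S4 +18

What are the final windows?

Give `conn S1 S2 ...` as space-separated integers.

Answer: 27 36 55 33 87

Derivation:
Op 1: conn=34 S1=45 S2=45 S3=34 S4=45 blocked=[]
Op 2: conn=20 S1=45 S2=45 S3=20 S4=45 blocked=[]
Op 3: conn=20 S1=45 S2=45 S3=41 S4=45 blocked=[]
Op 4: conn=44 S1=45 S2=45 S3=41 S4=45 blocked=[]
Op 5: conn=44 S1=45 S2=55 S3=41 S4=45 blocked=[]
Op 6: conn=35 S1=36 S2=55 S3=41 S4=45 blocked=[]
Op 7: conn=27 S1=36 S2=55 S3=33 S4=45 blocked=[]
Op 8: conn=27 S1=36 S2=55 S3=33 S4=69 blocked=[]
Op 9: conn=27 S1=36 S2=55 S3=33 S4=87 blocked=[]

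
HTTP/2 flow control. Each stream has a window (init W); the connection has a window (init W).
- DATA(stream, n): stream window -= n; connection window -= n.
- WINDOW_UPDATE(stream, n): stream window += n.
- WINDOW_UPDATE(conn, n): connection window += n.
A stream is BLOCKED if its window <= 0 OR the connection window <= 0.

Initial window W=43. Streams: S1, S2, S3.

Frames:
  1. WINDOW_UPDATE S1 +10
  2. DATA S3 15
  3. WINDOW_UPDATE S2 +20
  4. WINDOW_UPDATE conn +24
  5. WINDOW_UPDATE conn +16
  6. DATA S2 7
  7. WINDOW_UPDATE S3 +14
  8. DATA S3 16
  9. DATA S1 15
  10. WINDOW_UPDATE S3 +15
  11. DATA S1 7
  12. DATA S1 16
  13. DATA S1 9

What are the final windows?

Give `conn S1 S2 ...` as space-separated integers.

Answer: -2 6 56 41

Derivation:
Op 1: conn=43 S1=53 S2=43 S3=43 blocked=[]
Op 2: conn=28 S1=53 S2=43 S3=28 blocked=[]
Op 3: conn=28 S1=53 S2=63 S3=28 blocked=[]
Op 4: conn=52 S1=53 S2=63 S3=28 blocked=[]
Op 5: conn=68 S1=53 S2=63 S3=28 blocked=[]
Op 6: conn=61 S1=53 S2=56 S3=28 blocked=[]
Op 7: conn=61 S1=53 S2=56 S3=42 blocked=[]
Op 8: conn=45 S1=53 S2=56 S3=26 blocked=[]
Op 9: conn=30 S1=38 S2=56 S3=26 blocked=[]
Op 10: conn=30 S1=38 S2=56 S3=41 blocked=[]
Op 11: conn=23 S1=31 S2=56 S3=41 blocked=[]
Op 12: conn=7 S1=15 S2=56 S3=41 blocked=[]
Op 13: conn=-2 S1=6 S2=56 S3=41 blocked=[1, 2, 3]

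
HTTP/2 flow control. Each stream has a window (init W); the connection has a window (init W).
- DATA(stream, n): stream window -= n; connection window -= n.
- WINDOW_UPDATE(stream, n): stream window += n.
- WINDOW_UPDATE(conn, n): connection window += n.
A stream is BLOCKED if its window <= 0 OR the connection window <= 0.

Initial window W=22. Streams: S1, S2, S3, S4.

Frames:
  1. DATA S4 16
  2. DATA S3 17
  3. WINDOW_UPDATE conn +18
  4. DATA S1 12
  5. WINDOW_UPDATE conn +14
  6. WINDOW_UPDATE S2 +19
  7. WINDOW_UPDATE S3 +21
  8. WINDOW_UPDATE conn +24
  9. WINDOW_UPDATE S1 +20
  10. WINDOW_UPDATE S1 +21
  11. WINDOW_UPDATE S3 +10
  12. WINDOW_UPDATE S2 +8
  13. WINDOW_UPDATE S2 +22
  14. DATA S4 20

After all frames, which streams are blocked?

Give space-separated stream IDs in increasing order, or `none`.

Op 1: conn=6 S1=22 S2=22 S3=22 S4=6 blocked=[]
Op 2: conn=-11 S1=22 S2=22 S3=5 S4=6 blocked=[1, 2, 3, 4]
Op 3: conn=7 S1=22 S2=22 S3=5 S4=6 blocked=[]
Op 4: conn=-5 S1=10 S2=22 S3=5 S4=6 blocked=[1, 2, 3, 4]
Op 5: conn=9 S1=10 S2=22 S3=5 S4=6 blocked=[]
Op 6: conn=9 S1=10 S2=41 S3=5 S4=6 blocked=[]
Op 7: conn=9 S1=10 S2=41 S3=26 S4=6 blocked=[]
Op 8: conn=33 S1=10 S2=41 S3=26 S4=6 blocked=[]
Op 9: conn=33 S1=30 S2=41 S3=26 S4=6 blocked=[]
Op 10: conn=33 S1=51 S2=41 S3=26 S4=6 blocked=[]
Op 11: conn=33 S1=51 S2=41 S3=36 S4=6 blocked=[]
Op 12: conn=33 S1=51 S2=49 S3=36 S4=6 blocked=[]
Op 13: conn=33 S1=51 S2=71 S3=36 S4=6 blocked=[]
Op 14: conn=13 S1=51 S2=71 S3=36 S4=-14 blocked=[4]

Answer: S4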